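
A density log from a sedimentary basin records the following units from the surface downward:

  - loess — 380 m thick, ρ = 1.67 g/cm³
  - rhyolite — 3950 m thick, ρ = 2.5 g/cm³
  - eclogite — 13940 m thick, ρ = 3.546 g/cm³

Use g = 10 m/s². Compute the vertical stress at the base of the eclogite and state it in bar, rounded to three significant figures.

loess: 1670 kg/m³ × 10 m/s² × 380 m = 6.346×10^6 Pa = 63.46 bar
rhyolite: 2500 kg/m³ × 10 m/s² × 3950 m = 9.875×10^7 Pa = 987.5 bar
eclogite: 3546 kg/m³ × 10 m/s² × 13940 m = 4.943×10^8 Pa = 4943 bar
Total = 63.46 + 987.5 + 4943 = 5994.1 bar

5990 bar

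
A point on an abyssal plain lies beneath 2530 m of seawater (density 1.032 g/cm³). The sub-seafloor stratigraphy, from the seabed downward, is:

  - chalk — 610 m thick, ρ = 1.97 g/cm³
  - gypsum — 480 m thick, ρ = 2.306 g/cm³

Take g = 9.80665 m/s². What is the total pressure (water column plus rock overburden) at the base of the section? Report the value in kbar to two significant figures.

0.48 kbar

seawater: 1032 kg/m³ × 9.80665 m/s² × 2530 m = 2.560×10^7 Pa = 0.2560 kbar
chalk: 1970 kg/m³ × 9.80665 m/s² × 610 m = 1.178×10^7 Pa = 0.1178 kbar
gypsum: 2306 kg/m³ × 9.80665 m/s² × 480 m = 1.085×10^7 Pa = 0.1085 kbar
Total = 0.2560 + 0.1178 + 0.1085 = 0.48244 kbar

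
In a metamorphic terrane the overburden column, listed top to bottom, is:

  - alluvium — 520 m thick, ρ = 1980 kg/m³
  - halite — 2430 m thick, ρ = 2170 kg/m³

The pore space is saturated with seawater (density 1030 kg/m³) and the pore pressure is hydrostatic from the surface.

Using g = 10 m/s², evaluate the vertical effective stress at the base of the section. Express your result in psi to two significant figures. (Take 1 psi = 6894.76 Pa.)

4700 psi

Overburden (lithostatic) stress σ_v:
alluvium: 1980 kg/m³ × 10 m/s² × 520 m = 1.030×10^7 Pa = 10.30 MPa
halite: 2170 kg/m³ × 10 m/s² × 2430 m = 5.273×10^7 Pa = 52.73 MPa
Total = 10.30 + 52.73 = 63.027 MPa
Pore pressure P_p = 1030 kg/m³ × 10 m/s² × 2950 m = 3.038×10^7 Pa = 30.39 MPa
Effective stress σ' = σ_v − P_p = 63.03 − 30.39 = 32.642 MPa = 4734.3 psi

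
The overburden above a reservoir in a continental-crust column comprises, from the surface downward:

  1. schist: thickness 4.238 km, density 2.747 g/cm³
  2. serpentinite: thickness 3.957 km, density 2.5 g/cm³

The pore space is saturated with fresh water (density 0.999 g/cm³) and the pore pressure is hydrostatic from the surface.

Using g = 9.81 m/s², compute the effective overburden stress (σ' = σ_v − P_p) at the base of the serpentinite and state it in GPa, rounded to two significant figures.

0.13 GPa

Overburden (lithostatic) stress σ_v:
schist: 2747 kg/m³ × 9.81 m/s² × 4238 m = 1.142×10^8 Pa = 114.2 MPa
serpentinite: 2500 kg/m³ × 9.81 m/s² × 3957 m = 9.705×10^7 Pa = 97.05 MPa
Total = 114.2 + 97.05 = 211.25 MPa
Pore pressure P_p = 999 kg/m³ × 9.81 m/s² × 8195 m = 8.031×10^7 Pa = 80.31 MPa
Effective stress σ' = σ_v − P_p = 211.3 − 80.31 = 130.94 MPa = 0.13094 GPa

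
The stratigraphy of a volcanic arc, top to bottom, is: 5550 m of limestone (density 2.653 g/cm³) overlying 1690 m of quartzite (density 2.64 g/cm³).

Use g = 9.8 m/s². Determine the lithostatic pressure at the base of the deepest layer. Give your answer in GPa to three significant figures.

limestone: 2653 kg/m³ × 9.8 m/s² × 5550 m = 1.443×10^8 Pa = 0.1443 GPa
quartzite: 2640 kg/m³ × 9.8 m/s² × 1690 m = 4.372×10^7 Pa = 0.04372 GPa
Total = 0.1443 + 0.04372 = 0.18802 GPa

0.188 GPa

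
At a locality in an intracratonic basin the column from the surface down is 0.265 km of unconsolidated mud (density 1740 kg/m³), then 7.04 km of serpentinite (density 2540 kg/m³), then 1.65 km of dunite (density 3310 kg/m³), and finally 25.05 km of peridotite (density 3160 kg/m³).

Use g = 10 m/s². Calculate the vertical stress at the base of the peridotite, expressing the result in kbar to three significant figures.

10.3 kbar

unconsolidated mud: 1740 kg/m³ × 10 m/s² × 265 m = 4.611×10^6 Pa = 0.04611 kbar
serpentinite: 2540 kg/m³ × 10 m/s² × 7040 m = 1.788×10^8 Pa = 1.788 kbar
dunite: 3310 kg/m³ × 10 m/s² × 1650 m = 5.462×10^7 Pa = 0.5462 kbar
peridotite: 3160 kg/m³ × 10 m/s² × 25050 m = 7.916×10^8 Pa = 7.916 kbar
Total = 0.04611 + 1.788 + 0.5462 + 7.916 = 10.296 kbar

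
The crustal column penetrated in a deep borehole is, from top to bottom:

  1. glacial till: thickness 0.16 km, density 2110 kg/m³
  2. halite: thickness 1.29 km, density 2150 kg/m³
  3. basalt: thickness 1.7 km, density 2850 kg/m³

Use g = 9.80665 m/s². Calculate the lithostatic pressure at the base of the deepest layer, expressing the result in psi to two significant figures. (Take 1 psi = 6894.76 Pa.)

glacial till: 2110 kg/m³ × 9.80665 m/s² × 160 m = 3.311×10^6 Pa = 480.2 psi
halite: 2150 kg/m³ × 9.80665 m/s² × 1290 m = 2.720×10^7 Pa = 3945 psi
basalt: 2850 kg/m³ × 9.80665 m/s² × 1700 m = 4.751×10^7 Pa = 6891 psi
Total = 480.2 + 3945 + 6891 = 11316 psi

11000 psi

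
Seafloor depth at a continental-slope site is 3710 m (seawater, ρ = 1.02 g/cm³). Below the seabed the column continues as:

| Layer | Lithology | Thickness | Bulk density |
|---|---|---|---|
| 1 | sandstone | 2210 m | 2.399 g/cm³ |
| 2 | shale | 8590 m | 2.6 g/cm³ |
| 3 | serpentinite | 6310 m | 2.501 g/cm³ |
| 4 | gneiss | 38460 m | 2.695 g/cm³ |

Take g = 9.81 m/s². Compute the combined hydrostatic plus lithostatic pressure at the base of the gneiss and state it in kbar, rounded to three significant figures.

14.8 kbar

seawater: 1020 kg/m³ × 9.81 m/s² × 3710 m = 3.712×10^7 Pa = 0.3712 kbar
sandstone: 2399 kg/m³ × 9.81 m/s² × 2210 m = 5.201×10^7 Pa = 0.5201 kbar
shale: 2600 kg/m³ × 9.81 m/s² × 8590 m = 2.191×10^8 Pa = 2.191 kbar
serpentinite: 2501 kg/m³ × 9.81 m/s² × 6310 m = 1.548×10^8 Pa = 1.548 kbar
gneiss: 2695 kg/m³ × 9.81 m/s² × 38460 m = 1.017×10^9 Pa = 10.17 kbar
Total = 0.3712 + 0.5201 + 2.191 + 1.548 + 10.17 = 14.798 kbar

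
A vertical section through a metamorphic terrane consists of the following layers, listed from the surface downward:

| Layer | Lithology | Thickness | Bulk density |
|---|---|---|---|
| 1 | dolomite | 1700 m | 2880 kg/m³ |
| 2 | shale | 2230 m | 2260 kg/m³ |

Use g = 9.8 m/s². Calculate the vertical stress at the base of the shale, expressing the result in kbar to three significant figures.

dolomite: 2880 kg/m³ × 9.8 m/s² × 1700 m = 4.798×10^7 Pa = 0.4798 kbar
shale: 2260 kg/m³ × 9.8 m/s² × 2230 m = 4.939×10^7 Pa = 0.4939 kbar
Total = 0.4798 + 0.4939 = 0.97371 kbar

0.974 kbar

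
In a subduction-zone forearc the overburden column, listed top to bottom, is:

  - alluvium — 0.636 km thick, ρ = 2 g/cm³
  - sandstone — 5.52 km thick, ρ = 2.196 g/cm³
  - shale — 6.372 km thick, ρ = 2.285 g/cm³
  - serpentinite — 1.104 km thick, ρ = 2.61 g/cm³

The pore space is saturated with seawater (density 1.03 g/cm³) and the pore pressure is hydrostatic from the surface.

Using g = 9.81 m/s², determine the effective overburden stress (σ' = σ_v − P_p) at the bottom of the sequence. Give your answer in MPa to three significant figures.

Overburden (lithostatic) stress σ_v:
alluvium: 2000 kg/m³ × 9.81 m/s² × 636 m = 1.248×10^7 Pa = 12.48 MPa
sandstone: 2196 kg/m³ × 9.81 m/s² × 5520 m = 1.189×10^8 Pa = 118.9 MPa
shale: 2285 kg/m³ × 9.81 m/s² × 6372 m = 1.428×10^8 Pa = 142.8 MPa
serpentinite: 2610 kg/m³ × 9.81 m/s² × 1104 m = 2.827×10^7 Pa = 28.27 MPa
Total = 12.48 + 118.9 + 142.8 + 28.27 = 302.50 MPa
Pore pressure P_p = 1030 kg/m³ × 9.81 m/s² × 13632 m = 1.377×10^8 Pa = 137.7 MPa
Effective stress σ' = σ_v − P_p = 302.5 − 137.7 = 164.75 MPa

165 MPa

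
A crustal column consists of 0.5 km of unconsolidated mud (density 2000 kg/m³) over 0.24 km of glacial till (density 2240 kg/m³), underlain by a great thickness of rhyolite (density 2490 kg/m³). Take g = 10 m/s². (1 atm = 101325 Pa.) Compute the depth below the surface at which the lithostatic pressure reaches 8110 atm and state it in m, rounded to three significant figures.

33100 m

Pressure at base of upper layers: 2000×10×500 + 2240×10×240 = 1.538×10^7 Pa = 151.7 atm
Remaining pressure to be supplied by rhyolite: 8.217×10^8 − 1.538×10^7 = 8.064×10^8 Pa
Additional depth in rhyolite = 8.064×10^8 Pa / (2490 kg/m³ × 10 m/s²) = 32384 m
Total depth = 740 m + 32384 m = 33124 m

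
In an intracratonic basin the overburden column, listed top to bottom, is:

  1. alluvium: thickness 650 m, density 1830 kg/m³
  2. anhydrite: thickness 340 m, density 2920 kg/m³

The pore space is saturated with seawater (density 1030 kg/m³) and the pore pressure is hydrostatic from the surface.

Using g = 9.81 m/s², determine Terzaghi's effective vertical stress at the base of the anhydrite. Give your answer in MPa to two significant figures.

11 MPa

Overburden (lithostatic) stress σ_v:
alluvium: 1830 kg/m³ × 9.81 m/s² × 650 m = 1.167×10^7 Pa = 11.67 MPa
anhydrite: 2920 kg/m³ × 9.81 m/s² × 340 m = 9.739×10^6 Pa = 9.739 MPa
Total = 11.67 + 9.739 = 21.408 MPa
Pore pressure P_p = 1030 kg/m³ × 9.81 m/s² × 990 m = 1.000×10^7 Pa = 10.00 MPa
Effective stress σ' = σ_v − P_p = 21.41 − 10.00 = 11.405 MPa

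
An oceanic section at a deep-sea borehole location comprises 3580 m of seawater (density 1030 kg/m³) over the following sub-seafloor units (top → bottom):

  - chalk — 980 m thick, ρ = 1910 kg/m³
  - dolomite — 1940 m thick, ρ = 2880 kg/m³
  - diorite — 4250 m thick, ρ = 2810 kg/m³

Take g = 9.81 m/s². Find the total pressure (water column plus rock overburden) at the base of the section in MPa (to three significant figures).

227 MPa

seawater: 1030 kg/m³ × 9.81 m/s² × 3580 m = 3.617×10^7 Pa = 36.17 MPa
chalk: 1910 kg/m³ × 9.81 m/s² × 980 m = 1.836×10^7 Pa = 18.36 MPa
dolomite: 2880 kg/m³ × 9.81 m/s² × 1940 m = 5.481×10^7 Pa = 54.81 MPa
diorite: 2810 kg/m³ × 9.81 m/s² × 4250 m = 1.172×10^8 Pa = 117.2 MPa
Total = 36.17 + 18.36 + 54.81 + 117.2 = 226.50 MPa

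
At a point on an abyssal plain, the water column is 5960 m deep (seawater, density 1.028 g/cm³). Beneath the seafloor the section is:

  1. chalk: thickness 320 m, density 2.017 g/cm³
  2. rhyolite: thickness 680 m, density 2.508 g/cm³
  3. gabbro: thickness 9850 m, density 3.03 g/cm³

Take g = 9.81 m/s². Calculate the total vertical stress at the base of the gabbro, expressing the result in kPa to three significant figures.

seawater: 1028 kg/m³ × 9.81 m/s² × 5960 m = 6.010×10^7 Pa = 60105 kPa
chalk: 2017 kg/m³ × 9.81 m/s² × 320 m = 6.332×10^6 Pa = 6332 kPa
rhyolite: 2508 kg/m³ × 9.81 m/s² × 680 m = 1.673×10^7 Pa = 16730 kPa
gabbro: 3030 kg/m³ × 9.81 m/s² × 9850 m = 2.928×10^8 Pa = 2.928×10^5 kPa
Total = 60105 + 6332 + 16730 + 2.928×10^5 = 3.7595×10^5 kPa

376000 kPa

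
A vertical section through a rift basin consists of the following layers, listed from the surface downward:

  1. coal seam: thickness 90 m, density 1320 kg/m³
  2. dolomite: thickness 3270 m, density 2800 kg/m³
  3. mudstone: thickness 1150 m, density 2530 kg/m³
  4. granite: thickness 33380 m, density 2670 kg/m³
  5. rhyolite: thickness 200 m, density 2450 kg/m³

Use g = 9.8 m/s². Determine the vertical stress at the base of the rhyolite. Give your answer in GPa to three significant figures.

0.998 GPa

coal seam: 1320 kg/m³ × 9.8 m/s² × 90 m = 1.164×10^6 Pa = 1.164×10^-3 GPa
dolomite: 2800 kg/m³ × 9.8 m/s² × 3270 m = 8.973×10^7 Pa = 0.08973 GPa
mudstone: 2530 kg/m³ × 9.8 m/s² × 1150 m = 2.851×10^7 Pa = 0.02851 GPa
granite: 2670 kg/m³ × 9.8 m/s² × 33380 m = 8.734×10^8 Pa = 0.8734 GPa
rhyolite: 2450 kg/m³ × 9.8 m/s² × 200 m = 4.802×10^6 Pa = 4.802×10^-3 GPa
Total = 1.164×10^-3 + 0.08973 + 0.02851 + 0.8734 + 4.802×10^-3 = 0.99763 GPa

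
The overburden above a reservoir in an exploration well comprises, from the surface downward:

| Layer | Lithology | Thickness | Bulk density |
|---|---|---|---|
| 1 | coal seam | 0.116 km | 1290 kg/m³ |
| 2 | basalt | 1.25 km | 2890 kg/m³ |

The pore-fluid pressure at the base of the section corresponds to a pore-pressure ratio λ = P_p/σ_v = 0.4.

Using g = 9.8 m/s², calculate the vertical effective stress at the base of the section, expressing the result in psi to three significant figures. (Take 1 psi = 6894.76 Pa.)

3210 psi

Overburden (lithostatic) stress σ_v:
coal seam: 1290 kg/m³ × 9.8 m/s² × 116 m = 1.466×10^6 Pa = 1.466 MPa
basalt: 2890 kg/m³ × 9.8 m/s² × 1250 m = 3.540×10^7 Pa = 35.40 MPa
Total = 1.466 + 35.40 = 36.869 MPa
Pore pressure P_p = λ·σ_v = 0.4 × 36.87 MPa = 14.75 MPa
Effective stress σ' = σ_v − P_p = 36.87 − 14.75 = 22.121 MPa = 3208.4 psi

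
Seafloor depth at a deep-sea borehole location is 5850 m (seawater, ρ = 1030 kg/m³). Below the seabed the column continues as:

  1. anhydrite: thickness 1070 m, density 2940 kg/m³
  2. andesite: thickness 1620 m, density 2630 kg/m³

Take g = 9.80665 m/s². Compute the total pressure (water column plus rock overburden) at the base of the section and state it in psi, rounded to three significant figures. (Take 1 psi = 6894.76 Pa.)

19100 psi

seawater: 1030 kg/m³ × 9.80665 m/s² × 5850 m = 5.909×10^7 Pa = 8570 psi
anhydrite: 2940 kg/m³ × 9.80665 m/s² × 1070 m = 3.085×10^7 Pa = 4474 psi
andesite: 2630 kg/m³ × 9.80665 m/s² × 1620 m = 4.178×10^7 Pa = 6060 psi
Total = 8570 + 4474 + 6060 = 19105 psi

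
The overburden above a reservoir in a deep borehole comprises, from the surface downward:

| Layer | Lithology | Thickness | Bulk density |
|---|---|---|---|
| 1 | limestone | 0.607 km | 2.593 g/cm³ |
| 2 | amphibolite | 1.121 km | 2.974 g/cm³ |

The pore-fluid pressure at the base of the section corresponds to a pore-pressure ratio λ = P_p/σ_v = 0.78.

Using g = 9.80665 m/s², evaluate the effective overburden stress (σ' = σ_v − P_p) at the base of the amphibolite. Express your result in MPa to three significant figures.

Overburden (lithostatic) stress σ_v:
limestone: 2593 kg/m³ × 9.80665 m/s² × 607 m = 1.544×10^7 Pa = 15.44 MPa
amphibolite: 2974 kg/m³ × 9.80665 m/s² × 1121 m = 3.269×10^7 Pa = 32.69 MPa
Total = 15.44 + 32.69 = 48.129 MPa
Pore pressure P_p = λ·σ_v = 0.78 × 48.13 MPa = 37.54 MPa
Effective stress σ' = σ_v − P_p = 48.13 − 37.54 = 10.588 MPa

10.6 MPa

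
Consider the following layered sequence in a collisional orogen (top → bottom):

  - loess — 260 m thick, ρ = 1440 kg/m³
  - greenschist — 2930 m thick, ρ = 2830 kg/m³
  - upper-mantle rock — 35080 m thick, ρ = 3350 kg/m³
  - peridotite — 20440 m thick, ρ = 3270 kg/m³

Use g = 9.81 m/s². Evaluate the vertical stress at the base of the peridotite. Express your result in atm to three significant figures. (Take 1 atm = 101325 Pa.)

18700 atm

loess: 1440 kg/m³ × 9.81 m/s² × 260 m = 3.673×10^6 Pa = 36.25 atm
greenschist: 2830 kg/m³ × 9.81 m/s² × 2930 m = 8.134×10^7 Pa = 802.8 atm
upper-mantle rock: 3350 kg/m³ × 9.81 m/s² × 35080 m = 1.153×10^9 Pa = 11378 atm
peridotite: 3270 kg/m³ × 9.81 m/s² × 20440 m = 6.557×10^8 Pa = 6471 atm
Total = 36.25 + 802.8 + 11378 + 6471 = 18688 atm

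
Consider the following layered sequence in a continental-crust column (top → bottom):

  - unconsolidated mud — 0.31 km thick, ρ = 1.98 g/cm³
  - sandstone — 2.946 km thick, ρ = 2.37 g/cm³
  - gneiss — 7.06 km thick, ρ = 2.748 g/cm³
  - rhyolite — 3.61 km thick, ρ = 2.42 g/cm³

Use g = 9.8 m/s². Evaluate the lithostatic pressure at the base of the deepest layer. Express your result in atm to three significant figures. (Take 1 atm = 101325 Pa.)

3460 atm

unconsolidated mud: 1980 kg/m³ × 9.8 m/s² × 310 m = 6.015×10^6 Pa = 59.37 atm
sandstone: 2370 kg/m³ × 9.8 m/s² × 2946 m = 6.842×10^7 Pa = 675.3 atm
gneiss: 2748 kg/m³ × 9.8 m/s² × 7060 m = 1.901×10^8 Pa = 1876 atm
rhyolite: 2420 kg/m³ × 9.8 m/s² × 3610 m = 8.561×10^7 Pa = 845.0 atm
Total = 59.37 + 675.3 + 1876 + 845.0 = 3456.0 atm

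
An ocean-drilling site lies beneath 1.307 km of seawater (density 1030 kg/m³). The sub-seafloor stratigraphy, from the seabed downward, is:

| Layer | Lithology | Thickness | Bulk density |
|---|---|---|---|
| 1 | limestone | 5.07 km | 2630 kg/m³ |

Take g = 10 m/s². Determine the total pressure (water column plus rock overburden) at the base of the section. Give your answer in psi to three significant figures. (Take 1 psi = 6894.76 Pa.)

21300 psi

seawater: 1030 kg/m³ × 10 m/s² × 1307 m = 1.346×10^7 Pa = 1953 psi
limestone: 2630 kg/m³ × 10 m/s² × 5070 m = 1.333×10^8 Pa = 19339 psi
Total = 1953 + 19339 = 21292 psi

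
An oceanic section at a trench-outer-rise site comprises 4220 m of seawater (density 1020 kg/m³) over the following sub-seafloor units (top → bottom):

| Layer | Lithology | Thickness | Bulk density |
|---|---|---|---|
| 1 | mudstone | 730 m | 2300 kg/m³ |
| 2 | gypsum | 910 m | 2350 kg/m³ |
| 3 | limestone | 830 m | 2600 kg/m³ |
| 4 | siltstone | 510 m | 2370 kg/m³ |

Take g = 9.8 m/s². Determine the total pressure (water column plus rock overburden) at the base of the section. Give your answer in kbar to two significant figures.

1.1 kbar

seawater: 1020 kg/m³ × 9.8 m/s² × 4220 m = 4.218×10^7 Pa = 0.4218 kbar
mudstone: 2300 kg/m³ × 9.8 m/s² × 730 m = 1.645×10^7 Pa = 0.1645 kbar
gypsum: 2350 kg/m³ × 9.8 m/s² × 910 m = 2.096×10^7 Pa = 0.2096 kbar
limestone: 2600 kg/m³ × 9.8 m/s² × 830 m = 2.115×10^7 Pa = 0.2115 kbar
siltstone: 2370 kg/m³ × 9.8 m/s² × 510 m = 1.185×10^7 Pa = 0.1185 kbar
Total = 0.4218 + 0.1645 + 0.2096 + 0.2115 + 0.1185 = 1.1259 kbar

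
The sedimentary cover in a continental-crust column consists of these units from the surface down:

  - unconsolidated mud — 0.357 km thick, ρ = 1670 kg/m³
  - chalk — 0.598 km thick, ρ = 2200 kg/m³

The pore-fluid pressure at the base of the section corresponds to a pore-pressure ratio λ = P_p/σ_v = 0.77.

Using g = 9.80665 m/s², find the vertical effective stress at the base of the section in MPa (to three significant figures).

Overburden (lithostatic) stress σ_v:
unconsolidated mud: 1670 kg/m³ × 9.80665 m/s² × 357 m = 5.847×10^6 Pa = 5.847 MPa
chalk: 2200 kg/m³ × 9.80665 m/s² × 598 m = 1.290×10^7 Pa = 12.90 MPa
Total = 5.847 + 12.90 = 18.748 MPa
Pore pressure P_p = λ·σ_v = 0.77 × 18.75 MPa = 14.44 MPa
Effective stress σ' = σ_v − P_p = 18.75 − 14.44 = 4.3121 MPa

4.31 MPa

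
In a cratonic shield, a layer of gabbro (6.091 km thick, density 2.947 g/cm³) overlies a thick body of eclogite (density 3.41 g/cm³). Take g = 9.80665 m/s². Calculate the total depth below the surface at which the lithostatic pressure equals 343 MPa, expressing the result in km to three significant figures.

11.1 km

Pressure at base of upper layers: 2947×9.80665×6091 = 1.760×10^8 Pa = 176.0 MPa
Remaining pressure to be supplied by eclogite: 3.430×10^8 − 1.760×10^8 = 1.670×10^8 Pa
Additional depth in eclogite = 1.670×10^8 Pa / (3410 kg/m³ × 9.80665 m/s²) = 4993.0 m
Total depth = 6091 m + 4993.0 m = 11084 m
= 11.084 km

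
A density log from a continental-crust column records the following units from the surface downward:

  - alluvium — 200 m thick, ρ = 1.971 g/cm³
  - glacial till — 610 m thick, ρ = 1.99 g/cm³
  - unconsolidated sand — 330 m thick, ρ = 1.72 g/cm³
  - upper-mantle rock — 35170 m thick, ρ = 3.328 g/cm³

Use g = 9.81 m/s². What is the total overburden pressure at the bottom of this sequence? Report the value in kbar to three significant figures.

alluvium: 1971 kg/m³ × 9.81 m/s² × 200 m = 3.867×10^6 Pa = 0.03867 kbar
glacial till: 1990 kg/m³ × 9.81 m/s² × 610 m = 1.191×10^7 Pa = 0.1191 kbar
unconsolidated sand: 1720 kg/m³ × 9.81 m/s² × 330 m = 5.568×10^6 Pa = 0.05568 kbar
upper-mantle rock: 3328 kg/m³ × 9.81 m/s² × 35170 m = 1.148×10^9 Pa = 11.48 kbar
Total = 0.03867 + 0.1191 + 0.05568 + 11.48 = 11.696 kbar

11.7 kbar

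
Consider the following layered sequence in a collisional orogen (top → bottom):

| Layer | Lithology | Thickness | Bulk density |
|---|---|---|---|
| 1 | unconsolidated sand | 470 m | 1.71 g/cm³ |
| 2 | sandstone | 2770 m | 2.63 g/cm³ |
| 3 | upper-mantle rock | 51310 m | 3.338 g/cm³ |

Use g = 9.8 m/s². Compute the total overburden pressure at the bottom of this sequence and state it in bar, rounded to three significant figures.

17600 bar

unconsolidated sand: 1710 kg/m³ × 9.8 m/s² × 470 m = 7.876×10^6 Pa = 78.76 bar
sandstone: 2630 kg/m³ × 9.8 m/s² × 2770 m = 7.139×10^7 Pa = 713.9 bar
upper-mantle rock: 3338 kg/m³ × 9.8 m/s² × 51310 m = 1.678×10^9 Pa = 16785 bar
Total = 78.76 + 713.9 + 16785 = 17577 bar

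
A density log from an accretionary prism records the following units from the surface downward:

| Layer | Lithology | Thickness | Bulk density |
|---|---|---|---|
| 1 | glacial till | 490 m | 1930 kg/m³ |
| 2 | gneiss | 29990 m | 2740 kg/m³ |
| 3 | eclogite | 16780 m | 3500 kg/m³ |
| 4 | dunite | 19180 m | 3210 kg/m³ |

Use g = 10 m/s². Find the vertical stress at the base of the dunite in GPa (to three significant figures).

2.03 GPa

glacial till: 1930 kg/m³ × 10 m/s² × 490 m = 9.457×10^6 Pa = 9.457×10^-3 GPa
gneiss: 2740 kg/m³ × 10 m/s² × 29990 m = 8.217×10^8 Pa = 0.8217 GPa
eclogite: 3500 kg/m³ × 10 m/s² × 16780 m = 5.873×10^8 Pa = 0.5873 GPa
dunite: 3210 kg/m³ × 10 m/s² × 19180 m = 6.157×10^8 Pa = 0.6157 GPa
Total = 9.457×10^-3 + 0.8217 + 0.5873 + 0.6157 = 2.0342 GPa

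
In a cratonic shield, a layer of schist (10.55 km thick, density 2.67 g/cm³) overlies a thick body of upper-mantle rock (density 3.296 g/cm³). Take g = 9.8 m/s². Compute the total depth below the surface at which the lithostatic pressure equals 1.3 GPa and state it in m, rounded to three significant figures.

42300 m

Pressure at base of upper layers: 2670×9.8×10550 = 2.761×10^8 Pa = 0.2761 GPa
Remaining pressure to be supplied by upper-mantle rock: 1.300×10^9 − 2.761×10^8 = 1.024×10^9 Pa
Additional depth in upper-mantle rock = 1.024×10^9 Pa / (3296 kg/m³ × 9.8 m/s²) = 31700 m
Total depth = 10550 m + 31700 m = 42250 m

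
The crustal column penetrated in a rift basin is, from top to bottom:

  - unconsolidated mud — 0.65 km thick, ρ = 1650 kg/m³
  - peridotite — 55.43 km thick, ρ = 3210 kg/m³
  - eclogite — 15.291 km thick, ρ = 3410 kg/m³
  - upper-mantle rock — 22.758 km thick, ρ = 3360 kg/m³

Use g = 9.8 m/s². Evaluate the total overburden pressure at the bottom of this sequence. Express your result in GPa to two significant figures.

unconsolidated mud: 1650 kg/m³ × 9.8 m/s² × 650 m = 1.051×10^7 Pa = 0.01051 GPa
peridotite: 3210 kg/m³ × 9.8 m/s² × 55430 m = 1.744×10^9 Pa = 1.744 GPa
eclogite: 3410 kg/m³ × 9.8 m/s² × 15291 m = 5.110×10^8 Pa = 0.5110 GPa
upper-mantle rock: 3360 kg/m³ × 9.8 m/s² × 22758 m = 7.494×10^8 Pa = 0.7494 GPa
Total = 0.01051 + 1.744 + 0.5110 + 0.7494 = 3.0146 GPa

3.0 GPa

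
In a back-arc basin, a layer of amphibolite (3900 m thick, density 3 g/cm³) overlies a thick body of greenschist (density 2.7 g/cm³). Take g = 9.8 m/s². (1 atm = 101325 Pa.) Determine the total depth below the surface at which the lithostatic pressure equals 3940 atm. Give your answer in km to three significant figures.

Pressure at base of upper layers: 3000×9.8×3900 = 1.147×10^8 Pa = 1132 atm
Remaining pressure to be supplied by greenschist: 3.992×10^8 − 1.147×10^8 = 2.846×10^8 Pa
Additional depth in greenschist = 2.846×10^8 Pa / (2700 kg/m³ × 9.8 m/s²) = 10754 m
Total depth = 3900 m + 10754 m = 14654 m
= 14.654 km

14.7 km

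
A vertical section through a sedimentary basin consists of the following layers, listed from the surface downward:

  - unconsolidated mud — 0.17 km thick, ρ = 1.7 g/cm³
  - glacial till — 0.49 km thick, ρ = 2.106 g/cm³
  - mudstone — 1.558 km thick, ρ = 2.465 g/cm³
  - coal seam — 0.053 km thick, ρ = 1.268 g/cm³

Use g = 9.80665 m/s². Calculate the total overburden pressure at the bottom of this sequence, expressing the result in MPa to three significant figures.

unconsolidated mud: 1700 kg/m³ × 9.80665 m/s² × 170 m = 2.834×10^6 Pa = 2.834 MPa
glacial till: 2106 kg/m³ × 9.80665 m/s² × 490 m = 1.012×10^7 Pa = 10.12 MPa
mudstone: 2465 kg/m³ × 9.80665 m/s² × 1558 m = 3.766×10^7 Pa = 37.66 MPa
coal seam: 1268 kg/m³ × 9.80665 m/s² × 53 m = 6.590×10^5 Pa = 0.6590 MPa
Total = 2.834 + 10.12 + 37.66 + 0.6590 = 51.275 MPa

51.3 MPa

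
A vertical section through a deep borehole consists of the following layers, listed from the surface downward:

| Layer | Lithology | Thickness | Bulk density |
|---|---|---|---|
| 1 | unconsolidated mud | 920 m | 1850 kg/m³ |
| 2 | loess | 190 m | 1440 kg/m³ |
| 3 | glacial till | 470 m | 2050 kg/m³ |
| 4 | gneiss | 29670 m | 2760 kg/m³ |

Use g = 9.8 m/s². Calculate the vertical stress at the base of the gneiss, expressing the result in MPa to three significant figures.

831 MPa

unconsolidated mud: 1850 kg/m³ × 9.8 m/s² × 920 m = 1.668×10^7 Pa = 16.68 MPa
loess: 1440 kg/m³ × 9.8 m/s² × 190 m = 2.681×10^6 Pa = 2.681 MPa
glacial till: 2050 kg/m³ × 9.8 m/s² × 470 m = 9.442×10^6 Pa = 9.442 MPa
gneiss: 2760 kg/m³ × 9.8 m/s² × 29670 m = 8.025×10^8 Pa = 802.5 MPa
Total = 16.68 + 2.681 + 9.442 + 802.5 = 831.32 MPa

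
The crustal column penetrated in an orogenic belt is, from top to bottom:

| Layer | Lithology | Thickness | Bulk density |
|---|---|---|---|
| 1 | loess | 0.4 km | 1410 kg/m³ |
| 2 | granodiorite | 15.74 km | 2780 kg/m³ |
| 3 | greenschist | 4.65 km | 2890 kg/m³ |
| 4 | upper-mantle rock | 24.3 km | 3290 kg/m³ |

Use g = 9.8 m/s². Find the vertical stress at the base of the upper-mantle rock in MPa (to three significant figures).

1350 MPa

loess: 1410 kg/m³ × 9.8 m/s² × 400 m = 5.527×10^6 Pa = 5.527 MPa
granodiorite: 2780 kg/m³ × 9.8 m/s² × 15740 m = 4.288×10^8 Pa = 428.8 MPa
greenschist: 2890 kg/m³ × 9.8 m/s² × 4650 m = 1.317×10^8 Pa = 131.7 MPa
upper-mantle rock: 3290 kg/m³ × 9.8 m/s² × 24300 m = 7.835×10^8 Pa = 783.5 MPa
Total = 5.527 + 428.8 + 131.7 + 783.5 = 1349.5 MPa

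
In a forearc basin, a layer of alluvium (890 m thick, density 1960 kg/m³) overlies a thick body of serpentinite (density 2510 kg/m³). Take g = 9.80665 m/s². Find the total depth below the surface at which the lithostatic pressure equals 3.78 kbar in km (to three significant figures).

Pressure at base of upper layers: 1960×9.80665×890 = 1.711×10^7 Pa = 0.1711 kbar
Remaining pressure to be supplied by serpentinite: 3.780×10^8 − 1.711×10^7 = 3.609×10^8 Pa
Additional depth in serpentinite = 3.609×10^8 Pa / (2510 kg/m³ × 9.80665 m/s²) = 14662 m
Total depth = 890 m + 14662 m = 15552 m
= 15.552 km

15.6 km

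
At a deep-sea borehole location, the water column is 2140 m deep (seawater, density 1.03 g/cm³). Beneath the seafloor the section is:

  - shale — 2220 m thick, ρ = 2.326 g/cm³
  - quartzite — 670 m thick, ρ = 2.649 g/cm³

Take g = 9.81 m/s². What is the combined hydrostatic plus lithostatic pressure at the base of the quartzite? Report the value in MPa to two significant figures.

90 MPa

seawater: 1030 kg/m³ × 9.81 m/s² × 2140 m = 2.162×10^7 Pa = 21.62 MPa
shale: 2326 kg/m³ × 9.81 m/s² × 2220 m = 5.066×10^7 Pa = 50.66 MPa
quartzite: 2649 kg/m³ × 9.81 m/s² × 670 m = 1.741×10^7 Pa = 17.41 MPa
Total = 21.62 + 50.66 + 17.41 = 89.690 MPa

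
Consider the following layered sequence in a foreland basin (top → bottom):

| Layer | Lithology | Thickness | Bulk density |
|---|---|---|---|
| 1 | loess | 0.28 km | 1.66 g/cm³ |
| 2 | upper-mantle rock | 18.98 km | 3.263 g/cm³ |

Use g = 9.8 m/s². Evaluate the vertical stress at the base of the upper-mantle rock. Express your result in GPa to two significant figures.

0.61 GPa

loess: 1660 kg/m³ × 9.8 m/s² × 280 m = 4.555×10^6 Pa = 4.555×10^-3 GPa
upper-mantle rock: 3263 kg/m³ × 9.8 m/s² × 18980 m = 6.069×10^8 Pa = 0.6069 GPa
Total = 4.555×10^-3 + 0.6069 = 0.61149 GPa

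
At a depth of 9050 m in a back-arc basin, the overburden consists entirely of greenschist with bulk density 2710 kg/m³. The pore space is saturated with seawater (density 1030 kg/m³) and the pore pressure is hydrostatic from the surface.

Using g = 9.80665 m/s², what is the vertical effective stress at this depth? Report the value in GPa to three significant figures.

Overburden (lithostatic) stress σ_v:
greenschist: 2710 kg/m³ × 9.80665 m/s² × 9050 m = 2.405×10^8 Pa = 240.5 MPa
Pore pressure P_p = 1030 kg/m³ × 9.80665 m/s² × 9050 m = 9.141×10^7 Pa = 91.41 MPa
Effective stress σ' = σ_v − P_p = 240.5 − 91.41 = 149.10 MPa = 0.14910 GPa

0.149 GPa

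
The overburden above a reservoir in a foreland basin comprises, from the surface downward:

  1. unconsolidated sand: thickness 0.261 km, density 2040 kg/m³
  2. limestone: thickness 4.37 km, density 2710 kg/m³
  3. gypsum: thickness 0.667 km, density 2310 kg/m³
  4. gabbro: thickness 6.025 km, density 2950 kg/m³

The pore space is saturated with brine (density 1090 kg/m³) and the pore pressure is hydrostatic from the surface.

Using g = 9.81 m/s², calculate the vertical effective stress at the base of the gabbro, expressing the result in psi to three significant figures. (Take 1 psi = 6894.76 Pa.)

27500 psi

Overburden (lithostatic) stress σ_v:
unconsolidated sand: 2040 kg/m³ × 9.81 m/s² × 261 m = 5.223×10^6 Pa = 5.223 MPa
limestone: 2710 kg/m³ × 9.81 m/s² × 4370 m = 1.162×10^8 Pa = 116.2 MPa
gypsum: 2310 kg/m³ × 9.81 m/s² × 667 m = 1.511×10^7 Pa = 15.11 MPa
gabbro: 2950 kg/m³ × 9.81 m/s² × 6025 m = 1.744×10^8 Pa = 174.4 MPa
Total = 5.223 + 116.2 + 15.11 + 174.4 = 310.88 MPa
Pore pressure P_p = 1090 kg/m³ × 9.81 m/s² × 11323 m = 1.211×10^8 Pa = 121.1 MPa
Effective stress σ' = σ_v − P_p = 310.9 − 121.1 = 189.80 MPa = 27528 psi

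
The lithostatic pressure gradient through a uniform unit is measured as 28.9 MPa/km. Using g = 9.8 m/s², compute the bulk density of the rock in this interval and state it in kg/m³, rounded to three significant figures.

ρ = (dP/dz)/g = 28.9 MPa/km / 9.8 m/s² = 28900 Pa/m / 9.8 m/s² = 2949.0 kg/m³

2950 kg/m³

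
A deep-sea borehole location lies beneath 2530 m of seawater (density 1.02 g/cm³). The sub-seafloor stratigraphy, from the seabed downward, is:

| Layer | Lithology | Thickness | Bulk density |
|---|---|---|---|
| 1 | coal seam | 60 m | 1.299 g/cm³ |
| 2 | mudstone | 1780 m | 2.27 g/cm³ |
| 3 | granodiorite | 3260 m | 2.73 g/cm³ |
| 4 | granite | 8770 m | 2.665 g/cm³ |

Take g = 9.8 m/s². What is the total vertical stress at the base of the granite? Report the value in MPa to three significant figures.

seawater: 1020 kg/m³ × 9.8 m/s² × 2530 m = 2.529×10^7 Pa = 25.29 MPa
coal seam: 1299 kg/m³ × 9.8 m/s² × 60 m = 7.638×10^5 Pa = 0.7638 MPa
mudstone: 2270 kg/m³ × 9.8 m/s² × 1780 m = 3.960×10^7 Pa = 39.60 MPa
granodiorite: 2730 kg/m³ × 9.8 m/s² × 3260 m = 8.722×10^7 Pa = 87.22 MPa
granite: 2665 kg/m³ × 9.8 m/s² × 8770 m = 2.290×10^8 Pa = 229.0 MPa
Total = 25.29 + 0.7638 + 39.60 + 87.22 + 229.0 = 381.92 MPa

382 MPa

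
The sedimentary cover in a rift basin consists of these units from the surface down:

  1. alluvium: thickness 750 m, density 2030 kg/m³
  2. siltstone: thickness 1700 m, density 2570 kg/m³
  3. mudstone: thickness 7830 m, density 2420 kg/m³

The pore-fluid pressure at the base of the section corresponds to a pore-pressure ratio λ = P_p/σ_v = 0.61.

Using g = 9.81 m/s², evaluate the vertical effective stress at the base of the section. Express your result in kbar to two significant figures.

0.95 kbar

Overburden (lithostatic) stress σ_v:
alluvium: 2030 kg/m³ × 9.81 m/s² × 750 m = 1.494×10^7 Pa = 14.94 MPa
siltstone: 2570 kg/m³ × 9.81 m/s² × 1700 m = 4.286×10^7 Pa = 42.86 MPa
mudstone: 2420 kg/m³ × 9.81 m/s² × 7830 m = 1.859×10^8 Pa = 185.9 MPa
Total = 14.94 + 42.86 + 185.9 = 243.68 MPa
Pore pressure P_p = λ·σ_v = 0.61 × 243.7 MPa = 148.6 MPa
Effective stress σ' = σ_v − P_p = 243.7 − 148.6 = 95.036 MPa = 0.95036 kbar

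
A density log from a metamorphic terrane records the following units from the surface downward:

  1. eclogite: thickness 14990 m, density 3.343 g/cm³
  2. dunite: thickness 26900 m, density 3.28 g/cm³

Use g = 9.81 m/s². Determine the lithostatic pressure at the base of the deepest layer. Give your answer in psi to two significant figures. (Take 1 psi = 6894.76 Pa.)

eclogite: 3343 kg/m³ × 9.81 m/s² × 14990 m = 4.916×10^8 Pa = 71300 psi
dunite: 3280 kg/m³ × 9.81 m/s² × 26900 m = 8.656×10^8 Pa = 1.255×10^5 psi
Total = 71300 + 1.255×10^5 = 1.9684×10^5 psi

200000 psi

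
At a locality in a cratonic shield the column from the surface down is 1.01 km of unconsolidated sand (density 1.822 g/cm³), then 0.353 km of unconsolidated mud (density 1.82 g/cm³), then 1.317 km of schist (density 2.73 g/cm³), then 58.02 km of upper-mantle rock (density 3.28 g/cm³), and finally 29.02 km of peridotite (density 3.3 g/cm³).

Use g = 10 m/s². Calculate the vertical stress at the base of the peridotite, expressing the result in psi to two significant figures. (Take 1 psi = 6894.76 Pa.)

420000 psi

unconsolidated sand: 1822 kg/m³ × 10 m/s² × 1010 m = 1.840×10^7 Pa = 2669 psi
unconsolidated mud: 1820 kg/m³ × 10 m/s² × 353 m = 6.425×10^6 Pa = 931.8 psi
schist: 2730 kg/m³ × 10 m/s² × 1317 m = 3.595×10^7 Pa = 5215 psi
upper-mantle rock: 3280 kg/m³ × 10 m/s² × 58020 m = 1.903×10^9 Pa = 2.760×10^5 psi
peridotite: 3300 kg/m³ × 10 m/s² × 29020 m = 9.577×10^8 Pa = 1.389×10^5 psi
Total = 2669 + 931.8 + 5215 + 2.760×10^5 + 1.389×10^5 = 4.2373×10^5 psi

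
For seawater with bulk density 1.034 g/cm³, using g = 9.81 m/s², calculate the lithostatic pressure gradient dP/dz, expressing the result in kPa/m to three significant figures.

dP/dz = ρg = 1034 kg/m³ × 9.81 m/s² = 10144 Pa/m
= 10144 Pa/m × (1 kPa/m / 1000.0 Pa/m) = 10.144 kPa/m

10.1 kPa/m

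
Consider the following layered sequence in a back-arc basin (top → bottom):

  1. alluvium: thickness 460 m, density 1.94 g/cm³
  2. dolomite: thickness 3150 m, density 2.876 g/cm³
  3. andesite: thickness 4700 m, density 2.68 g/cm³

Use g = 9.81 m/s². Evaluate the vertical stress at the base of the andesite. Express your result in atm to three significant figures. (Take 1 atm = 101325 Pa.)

alluvium: 1940 kg/m³ × 9.81 m/s² × 460 m = 8.754×10^6 Pa = 86.40 atm
dolomite: 2876 kg/m³ × 9.81 m/s² × 3150 m = 8.887×10^7 Pa = 877.1 atm
andesite: 2680 kg/m³ × 9.81 m/s² × 4700 m = 1.236×10^8 Pa = 1220 atm
Total = 86.40 + 877.1 + 1220 = 2183.0 atm

2180 atm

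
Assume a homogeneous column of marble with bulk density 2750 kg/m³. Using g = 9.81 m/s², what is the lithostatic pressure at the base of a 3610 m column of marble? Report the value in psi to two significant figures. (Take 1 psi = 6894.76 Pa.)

marble: 2750 kg/m³ × 9.81 m/s² × 3610 m = 9.739×10^7 Pa = 14125 psi

14000 psi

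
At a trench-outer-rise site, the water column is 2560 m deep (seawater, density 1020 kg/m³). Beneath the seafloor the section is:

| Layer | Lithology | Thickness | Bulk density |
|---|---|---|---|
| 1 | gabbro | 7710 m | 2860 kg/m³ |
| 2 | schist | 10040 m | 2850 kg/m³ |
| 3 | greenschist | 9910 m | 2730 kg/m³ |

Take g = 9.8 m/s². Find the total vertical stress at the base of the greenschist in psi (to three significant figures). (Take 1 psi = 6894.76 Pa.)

114000 psi

seawater: 1020 kg/m³ × 9.8 m/s² × 2560 m = 2.559×10^7 Pa = 3711 psi
gabbro: 2860 kg/m³ × 9.8 m/s² × 7710 m = 2.161×10^8 Pa = 31342 psi
schist: 2850 kg/m³ × 9.8 m/s² × 10040 m = 2.804×10^8 Pa = 40671 psi
greenschist: 2730 kg/m³ × 9.8 m/s² × 9910 m = 2.651×10^8 Pa = 38454 psi
Total = 3711 + 31342 + 40671 + 38454 = 1.1418×10^5 psi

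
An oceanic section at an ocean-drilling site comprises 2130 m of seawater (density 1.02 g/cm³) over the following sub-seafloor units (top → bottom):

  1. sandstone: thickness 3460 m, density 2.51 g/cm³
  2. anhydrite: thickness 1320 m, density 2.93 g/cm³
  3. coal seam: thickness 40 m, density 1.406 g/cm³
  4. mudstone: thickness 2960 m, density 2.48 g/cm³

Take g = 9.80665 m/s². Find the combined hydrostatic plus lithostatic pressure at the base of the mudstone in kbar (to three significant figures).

seawater: 1020 kg/m³ × 9.80665 m/s² × 2130 m = 2.131×10^7 Pa = 0.2131 kbar
sandstone: 2510 kg/m³ × 9.80665 m/s² × 3460 m = 8.517×10^7 Pa = 0.8517 kbar
anhydrite: 2930 kg/m³ × 9.80665 m/s² × 1320 m = 3.793×10^7 Pa = 0.3793 kbar
coal seam: 1406 kg/m³ × 9.80665 m/s² × 40 m = 5.515×10^5 Pa = 5.515×10^-3 kbar
mudstone: 2480 kg/m³ × 9.80665 m/s² × 2960 m = 7.199×10^7 Pa = 0.7199 kbar
Total = 0.2131 + 0.8517 + 0.3793 + 5.515×10^-3 + 0.7199 = 2.1694 kbar

2.17 kbar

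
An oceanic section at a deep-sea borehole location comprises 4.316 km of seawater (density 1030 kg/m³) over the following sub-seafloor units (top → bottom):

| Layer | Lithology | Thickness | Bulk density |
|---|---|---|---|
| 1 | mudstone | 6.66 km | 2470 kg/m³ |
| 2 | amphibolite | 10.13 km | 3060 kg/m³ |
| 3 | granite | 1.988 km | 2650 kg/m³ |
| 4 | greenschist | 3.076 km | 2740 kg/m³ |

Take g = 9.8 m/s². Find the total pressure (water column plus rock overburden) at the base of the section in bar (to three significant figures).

6430 bar

seawater: 1030 kg/m³ × 9.8 m/s² × 4316 m = 4.357×10^7 Pa = 435.7 bar
mudstone: 2470 kg/m³ × 9.8 m/s² × 6660 m = 1.612×10^8 Pa = 1612 bar
amphibolite: 3060 kg/m³ × 9.8 m/s² × 10130 m = 3.038×10^8 Pa = 3038 bar
granite: 2650 kg/m³ × 9.8 m/s² × 1988 m = 5.163×10^7 Pa = 516.3 bar
greenschist: 2740 kg/m³ × 9.8 m/s² × 3076 m = 8.260×10^7 Pa = 826.0 bar
Total = 435.7 + 1612 + 3038 + 516.3 + 826.0 = 6427.8 bar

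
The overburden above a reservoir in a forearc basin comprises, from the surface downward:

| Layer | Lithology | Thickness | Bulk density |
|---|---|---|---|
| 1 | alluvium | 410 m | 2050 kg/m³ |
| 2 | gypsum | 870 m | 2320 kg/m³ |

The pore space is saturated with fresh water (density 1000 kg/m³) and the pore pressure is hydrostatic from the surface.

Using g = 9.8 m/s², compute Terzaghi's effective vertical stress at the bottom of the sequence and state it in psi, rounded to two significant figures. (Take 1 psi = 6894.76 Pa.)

2200 psi

Overburden (lithostatic) stress σ_v:
alluvium: 2050 kg/m³ × 9.8 m/s² × 410 m = 8.237×10^6 Pa = 8.237 MPa
gypsum: 2320 kg/m³ × 9.8 m/s² × 870 m = 1.978×10^7 Pa = 19.78 MPa
Total = 8.237 + 19.78 = 28.017 MPa
Pore pressure P_p = 1000 kg/m³ × 9.8 m/s² × 1280 m = 1.254×10^7 Pa = 12.54 MPa
Effective stress σ' = σ_v − P_p = 28.02 − 12.54 = 15.473 MPa = 2244.2 psi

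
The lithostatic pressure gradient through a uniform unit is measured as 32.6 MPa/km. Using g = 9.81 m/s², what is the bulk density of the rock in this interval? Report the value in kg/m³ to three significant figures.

ρ = (dP/dz)/g = 32.6 MPa/km / 9.81 m/s² = 32600 Pa/m / 9.81 m/s² = 3323.1 kg/m³

3320 kg/m³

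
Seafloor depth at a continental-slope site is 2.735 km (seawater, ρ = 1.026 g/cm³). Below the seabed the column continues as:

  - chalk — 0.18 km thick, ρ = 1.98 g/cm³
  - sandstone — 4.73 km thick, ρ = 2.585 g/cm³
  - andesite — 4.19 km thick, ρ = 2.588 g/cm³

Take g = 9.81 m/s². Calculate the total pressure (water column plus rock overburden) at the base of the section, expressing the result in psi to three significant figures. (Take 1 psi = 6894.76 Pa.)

37300 psi

seawater: 1026 kg/m³ × 9.81 m/s² × 2735 m = 2.753×10^7 Pa = 3993 psi
chalk: 1980 kg/m³ × 9.81 m/s² × 180 m = 3.496×10^6 Pa = 507.1 psi
sandstone: 2585 kg/m³ × 9.81 m/s² × 4730 m = 1.199×10^8 Pa = 17397 psi
andesite: 2588 kg/m³ × 9.81 m/s² × 4190 m = 1.064×10^8 Pa = 15429 psi
Total = 3993 + 507.1 + 17397 + 15429 = 37325 psi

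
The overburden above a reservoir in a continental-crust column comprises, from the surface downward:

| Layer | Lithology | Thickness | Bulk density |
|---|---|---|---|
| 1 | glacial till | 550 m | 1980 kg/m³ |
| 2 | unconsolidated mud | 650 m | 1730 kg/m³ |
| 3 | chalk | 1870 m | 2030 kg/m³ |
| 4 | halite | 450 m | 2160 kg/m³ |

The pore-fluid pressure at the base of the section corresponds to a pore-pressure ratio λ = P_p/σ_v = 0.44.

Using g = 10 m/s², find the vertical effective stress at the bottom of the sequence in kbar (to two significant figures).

0.39 kbar

Overburden (lithostatic) stress σ_v:
glacial till: 1980 kg/m³ × 10 m/s² × 550 m = 1.089×10^7 Pa = 10.89 MPa
unconsolidated mud: 1730 kg/m³ × 10 m/s² × 650 m = 1.125×10^7 Pa = 11.24 MPa
chalk: 2030 kg/m³ × 10 m/s² × 1870 m = 3.796×10^7 Pa = 37.96 MPa
halite: 2160 kg/m³ × 10 m/s² × 450 m = 9.720×10^6 Pa = 9.720 MPa
Total = 10.89 + 11.24 + 37.96 + 9.720 = 69.816 MPa
Pore pressure P_p = λ·σ_v = 0.44 × 69.82 MPa = 30.72 MPa
Effective stress σ' = σ_v − P_p = 69.82 − 30.72 = 39.097 MPa = 0.39097 kbar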